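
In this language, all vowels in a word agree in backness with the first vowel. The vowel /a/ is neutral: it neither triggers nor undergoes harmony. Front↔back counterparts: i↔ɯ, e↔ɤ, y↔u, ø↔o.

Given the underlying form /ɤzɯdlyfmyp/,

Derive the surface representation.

/y/ harmonizes with /ɤ/ ([+back]) → [u]
/y/ harmonizes with /ɤ/ ([+back]) → [u]

[ɤzɯdlufmup]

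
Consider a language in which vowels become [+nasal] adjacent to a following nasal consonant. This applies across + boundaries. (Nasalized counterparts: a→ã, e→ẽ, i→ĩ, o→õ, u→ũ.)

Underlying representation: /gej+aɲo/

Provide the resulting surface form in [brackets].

/a/ before nasal /ɲ/ → [ã]

[gej+ãɲo]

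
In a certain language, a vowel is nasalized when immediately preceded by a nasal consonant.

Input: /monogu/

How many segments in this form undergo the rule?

2

/o/ after nasal /m/ → [õ]
/o/ after nasal /n/ → [õ]
2 segments change.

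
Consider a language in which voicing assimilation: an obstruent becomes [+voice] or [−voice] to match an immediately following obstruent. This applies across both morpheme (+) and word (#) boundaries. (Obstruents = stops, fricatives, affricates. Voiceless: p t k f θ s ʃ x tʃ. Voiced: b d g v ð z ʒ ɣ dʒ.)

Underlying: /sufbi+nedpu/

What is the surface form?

[suvbi+netpu]

/f/ before /b/ (voiced) → [v]
/d/ before /p/ (voiceless) → [t]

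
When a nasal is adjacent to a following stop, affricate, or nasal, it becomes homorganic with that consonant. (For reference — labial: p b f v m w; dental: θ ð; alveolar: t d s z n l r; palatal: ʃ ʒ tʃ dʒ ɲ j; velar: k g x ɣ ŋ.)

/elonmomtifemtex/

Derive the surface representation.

[elommontifentex]

/n/ before /m/ (labial) → [m]
/m/ before /t/ (alveolar) → [n]
/m/ before /t/ (alveolar) → [n]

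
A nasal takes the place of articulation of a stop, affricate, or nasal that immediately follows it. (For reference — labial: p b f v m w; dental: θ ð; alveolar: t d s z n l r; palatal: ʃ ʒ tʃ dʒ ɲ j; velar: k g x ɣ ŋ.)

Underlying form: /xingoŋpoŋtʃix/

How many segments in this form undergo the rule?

/n/ before /g/ (velar) → [ŋ]
/ŋ/ before /p/ (labial) → [m]
/ŋ/ before /tʃ/ (palatal) → [ɲ]
3 segments change.

3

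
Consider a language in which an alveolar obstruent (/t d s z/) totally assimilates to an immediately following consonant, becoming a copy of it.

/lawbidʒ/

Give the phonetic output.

no segment meets the rule's conditions; no change.

[lawbidʒ]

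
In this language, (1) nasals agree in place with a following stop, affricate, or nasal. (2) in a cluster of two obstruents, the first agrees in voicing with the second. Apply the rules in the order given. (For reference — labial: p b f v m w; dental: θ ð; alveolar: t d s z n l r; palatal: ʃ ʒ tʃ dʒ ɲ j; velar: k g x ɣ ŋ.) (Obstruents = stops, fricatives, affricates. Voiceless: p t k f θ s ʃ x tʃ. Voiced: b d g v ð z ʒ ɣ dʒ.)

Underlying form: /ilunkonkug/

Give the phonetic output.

[iluŋkoŋkug]

Rule 1: /n/ before /k/ (velar) → [ŋ]
Rule 1: /n/ before /k/ (velar) → [ŋ]
After rule 1: iluŋkoŋkug
Rule 2: no segment meets the rule's conditions; no change.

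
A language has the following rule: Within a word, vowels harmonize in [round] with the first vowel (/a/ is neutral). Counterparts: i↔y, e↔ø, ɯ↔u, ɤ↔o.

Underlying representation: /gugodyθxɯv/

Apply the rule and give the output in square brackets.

/ɯ/ harmonizes with /u/ ([+round]) → [u]

[gugodyθxuv]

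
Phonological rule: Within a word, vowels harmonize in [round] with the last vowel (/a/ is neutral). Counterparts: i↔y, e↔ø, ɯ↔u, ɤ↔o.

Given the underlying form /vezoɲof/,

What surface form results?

[vøzoɲof]

/e/ harmonizes with /o/ ([+round]) → [ø]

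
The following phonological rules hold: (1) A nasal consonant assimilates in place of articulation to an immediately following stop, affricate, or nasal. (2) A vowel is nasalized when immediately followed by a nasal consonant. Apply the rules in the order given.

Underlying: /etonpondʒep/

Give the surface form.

[etõmpõɲdʒep]

Rule 1: /n/ before /p/ (labial) → [m]
Rule 1: /n/ before /dʒ/ (palatal) → [ɲ]
After rule 1: etompoɲdʒep
Rule 2: /o/ before nasal /m/ → [õ]
Rule 2: /o/ before nasal /ɲ/ → [õ]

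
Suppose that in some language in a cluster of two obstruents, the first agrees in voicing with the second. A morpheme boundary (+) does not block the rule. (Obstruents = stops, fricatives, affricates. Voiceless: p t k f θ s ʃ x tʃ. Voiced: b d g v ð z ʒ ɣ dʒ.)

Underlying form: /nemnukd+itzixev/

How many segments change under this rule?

/k/ before /d/ (voiced) → [g]
/t/ before /z/ (voiced) → [d]
2 segments change.

2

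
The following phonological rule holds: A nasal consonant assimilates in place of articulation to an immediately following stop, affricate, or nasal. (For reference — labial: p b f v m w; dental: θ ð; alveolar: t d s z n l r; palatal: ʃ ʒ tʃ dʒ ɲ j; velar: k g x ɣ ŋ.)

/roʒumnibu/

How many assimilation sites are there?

1

/m/ before /n/ (alveolar) → [n]
1 segment changes.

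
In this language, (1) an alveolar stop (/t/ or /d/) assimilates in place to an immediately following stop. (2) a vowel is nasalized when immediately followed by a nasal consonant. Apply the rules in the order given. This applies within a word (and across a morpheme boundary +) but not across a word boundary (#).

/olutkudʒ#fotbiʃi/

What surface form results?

Rule 1: /t/ before /k/ (velar) → [k]
Rule 1: /t/ before /b/ (labial) → [p]
After rule 1: olukkudʒ#fopbiʃi
Rule 2: no segment meets the rule's conditions; no change.

[olukkudʒ#fopbiʃi]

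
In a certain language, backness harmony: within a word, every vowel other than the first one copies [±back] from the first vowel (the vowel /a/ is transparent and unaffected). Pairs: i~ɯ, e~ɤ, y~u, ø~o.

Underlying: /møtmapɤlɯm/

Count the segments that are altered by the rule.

2

/ɤ/ harmonizes with /ø/ ([-back]) → [e]
/ɯ/ harmonizes with /ø/ ([-back]) → [i]
2 segments change.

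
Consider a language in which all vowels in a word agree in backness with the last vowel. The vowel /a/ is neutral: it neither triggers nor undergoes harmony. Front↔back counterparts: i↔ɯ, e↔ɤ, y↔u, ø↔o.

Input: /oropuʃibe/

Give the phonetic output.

[ørøpyʃibe]

/o/ harmonizes with /e/ ([-back]) → [ø]
/o/ harmonizes with /e/ ([-back]) → [ø]
/u/ harmonizes with /e/ ([-back]) → [y]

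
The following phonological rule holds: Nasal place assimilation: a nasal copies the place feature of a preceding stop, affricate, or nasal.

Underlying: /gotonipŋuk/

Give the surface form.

/ŋ/ after /p/ (labial) → [m]

[gotonipmuk]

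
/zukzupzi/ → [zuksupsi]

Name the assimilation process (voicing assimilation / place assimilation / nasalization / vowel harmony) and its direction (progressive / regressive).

/z/→[s] /z/→[s].
Each target copies a feature from the preceding segment, so the direction is progressive.

voicing assimilation, progressive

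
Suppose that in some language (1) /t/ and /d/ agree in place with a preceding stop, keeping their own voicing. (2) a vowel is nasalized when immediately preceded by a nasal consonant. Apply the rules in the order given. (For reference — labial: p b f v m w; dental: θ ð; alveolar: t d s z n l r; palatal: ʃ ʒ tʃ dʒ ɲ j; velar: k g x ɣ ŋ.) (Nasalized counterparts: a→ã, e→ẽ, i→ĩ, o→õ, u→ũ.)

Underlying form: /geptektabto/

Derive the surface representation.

[geppekkabpo]

Rule 1: /t/ after /p/ (labial) → [p]
Rule 1: /t/ after /k/ (velar) → [k]
Rule 1: /t/ after /b/ (labial) → [p]
After rule 1: geppekkabpo
Rule 2: no segment meets the rule's conditions; no change.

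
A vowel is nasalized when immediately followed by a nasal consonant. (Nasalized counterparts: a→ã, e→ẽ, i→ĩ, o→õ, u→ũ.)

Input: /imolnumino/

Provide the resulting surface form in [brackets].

[ĩmolnũmĩno]

/i/ before nasal /m/ → [ĩ]
/u/ before nasal /m/ → [ũ]
/i/ before nasal /n/ → [ĩ]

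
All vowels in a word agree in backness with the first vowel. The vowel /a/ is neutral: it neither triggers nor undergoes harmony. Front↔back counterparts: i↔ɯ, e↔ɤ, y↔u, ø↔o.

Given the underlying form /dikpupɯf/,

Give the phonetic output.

/u/ harmonizes with /i/ ([-back]) → [y]
/ɯ/ harmonizes with /i/ ([-back]) → [i]

[dikpypif]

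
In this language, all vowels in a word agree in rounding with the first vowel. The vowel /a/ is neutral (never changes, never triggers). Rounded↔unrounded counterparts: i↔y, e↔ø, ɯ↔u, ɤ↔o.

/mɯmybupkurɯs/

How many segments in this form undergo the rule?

3

/y/ harmonizes with /ɯ/ ([-round]) → [i]
/u/ harmonizes with /ɯ/ ([-round]) → [ɯ]
/u/ harmonizes with /ɯ/ ([-round]) → [ɯ]
3 segments change.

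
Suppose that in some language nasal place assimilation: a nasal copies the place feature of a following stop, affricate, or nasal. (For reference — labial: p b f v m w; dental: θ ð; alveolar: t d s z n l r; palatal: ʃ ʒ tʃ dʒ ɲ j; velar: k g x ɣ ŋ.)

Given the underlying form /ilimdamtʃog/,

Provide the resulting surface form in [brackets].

/m/ before /d/ (alveolar) → [n]
/m/ before /tʃ/ (palatal) → [ɲ]

[ilindaɲtʃog]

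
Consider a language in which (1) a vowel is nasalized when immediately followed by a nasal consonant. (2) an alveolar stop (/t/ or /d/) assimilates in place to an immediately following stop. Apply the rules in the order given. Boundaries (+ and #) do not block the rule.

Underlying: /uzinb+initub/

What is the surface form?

[uzĩnb+ĩnitub]

Rule 1: /i/ before nasal /n/ → [ĩ]
Rule 1: /i/ before nasal /n/ → [ĩ]
After rule 1: uzĩnb+ĩnitub
Rule 2: no segment meets the rule's conditions; no change.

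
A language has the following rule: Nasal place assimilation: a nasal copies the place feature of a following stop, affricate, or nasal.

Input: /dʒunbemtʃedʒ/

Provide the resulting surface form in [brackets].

[dʒumbeɲtʃedʒ]

/n/ before /b/ (labial) → [m]
/m/ before /tʃ/ (palatal) → [ɲ]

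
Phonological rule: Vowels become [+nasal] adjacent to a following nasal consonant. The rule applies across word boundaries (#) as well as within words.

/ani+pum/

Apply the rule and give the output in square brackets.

[ãni+pũm]

/a/ before nasal /n/ → [ã]
/u/ before nasal /m/ → [ũ]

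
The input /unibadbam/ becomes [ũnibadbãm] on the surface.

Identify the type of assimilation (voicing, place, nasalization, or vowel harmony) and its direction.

nasalization, regressive

/u/→[ũ] /a/→[ã].
Each target copies a feature from the following segment, so the direction is regressive.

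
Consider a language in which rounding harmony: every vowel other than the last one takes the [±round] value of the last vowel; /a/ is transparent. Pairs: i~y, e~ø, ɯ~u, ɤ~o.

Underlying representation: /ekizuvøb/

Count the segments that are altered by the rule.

2

/e/ harmonizes with /ø/ ([+round]) → [ø]
/i/ harmonizes with /ø/ ([+round]) → [y]
2 segments change.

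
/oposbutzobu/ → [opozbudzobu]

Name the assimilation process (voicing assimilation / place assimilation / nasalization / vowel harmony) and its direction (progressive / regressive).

/s/→[z] /t/→[d].
Each target copies a feature from the following segment, so the direction is regressive.

voicing assimilation, regressive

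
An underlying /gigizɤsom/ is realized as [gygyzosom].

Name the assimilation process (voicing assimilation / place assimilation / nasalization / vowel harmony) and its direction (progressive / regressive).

/i/→[y] /i/→[y] /ɤ/→[o].
Vowels agree with the last vowel, so the harmony is regressive.

vowel harmony, regressive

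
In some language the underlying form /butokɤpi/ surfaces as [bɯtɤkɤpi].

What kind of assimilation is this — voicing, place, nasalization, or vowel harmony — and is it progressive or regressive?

vowel harmony, regressive

/u/→[ɯ] /o/→[ɤ].
Vowels agree with the last vowel, so the harmony is regressive.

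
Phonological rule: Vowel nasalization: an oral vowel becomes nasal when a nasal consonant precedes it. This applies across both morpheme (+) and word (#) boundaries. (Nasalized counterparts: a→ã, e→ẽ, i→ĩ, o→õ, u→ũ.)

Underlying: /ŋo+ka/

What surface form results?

[ŋõ+ka]

/o/ after nasal /ŋ/ → [õ]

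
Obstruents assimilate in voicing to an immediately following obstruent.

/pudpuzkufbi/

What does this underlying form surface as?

/d/ before /p/ (voiceless) → [t]
/z/ before /k/ (voiceless) → [s]
/f/ before /b/ (voiced) → [v]

[putpuskuvbi]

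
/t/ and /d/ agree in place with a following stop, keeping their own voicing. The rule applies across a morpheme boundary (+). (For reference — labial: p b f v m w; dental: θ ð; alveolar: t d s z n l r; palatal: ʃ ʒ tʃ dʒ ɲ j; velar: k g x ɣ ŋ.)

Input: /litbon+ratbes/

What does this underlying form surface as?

[lipbon+rapbes]

/t/ before /b/ (labial) → [p]
/t/ before /b/ (labial) → [p]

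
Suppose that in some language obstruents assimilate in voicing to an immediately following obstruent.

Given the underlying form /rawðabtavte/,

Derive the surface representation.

/b/ before /t/ (voiceless) → [p]
/v/ before /t/ (voiceless) → [f]

[rawðaptafte]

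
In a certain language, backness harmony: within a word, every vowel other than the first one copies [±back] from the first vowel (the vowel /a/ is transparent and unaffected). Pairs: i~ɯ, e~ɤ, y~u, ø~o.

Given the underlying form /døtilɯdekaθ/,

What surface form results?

/ɯ/ harmonizes with /ø/ ([-back]) → [i]

[døtilidekaθ]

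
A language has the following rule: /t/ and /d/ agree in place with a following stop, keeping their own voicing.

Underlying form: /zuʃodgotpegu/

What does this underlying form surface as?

[zuʃoggoppegu]

/d/ before /g/ (velar) → [g]
/t/ before /p/ (labial) → [p]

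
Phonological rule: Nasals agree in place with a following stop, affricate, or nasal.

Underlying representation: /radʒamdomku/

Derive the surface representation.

[radʒandoŋku]

/m/ before /d/ (alveolar) → [n]
/m/ before /k/ (velar) → [ŋ]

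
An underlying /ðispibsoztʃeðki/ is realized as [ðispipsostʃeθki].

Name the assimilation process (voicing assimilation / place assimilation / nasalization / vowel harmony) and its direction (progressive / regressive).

voicing assimilation, regressive

/b/→[p] /z/→[s] /ð/→[θ].
Each target copies a feature from the following segment, so the direction is regressive.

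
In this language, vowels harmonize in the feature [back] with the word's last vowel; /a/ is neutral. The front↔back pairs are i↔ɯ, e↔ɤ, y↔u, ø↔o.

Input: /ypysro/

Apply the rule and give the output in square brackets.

[upusro]

/y/ harmonizes with /o/ ([+back]) → [u]
/y/ harmonizes with /o/ ([+back]) → [u]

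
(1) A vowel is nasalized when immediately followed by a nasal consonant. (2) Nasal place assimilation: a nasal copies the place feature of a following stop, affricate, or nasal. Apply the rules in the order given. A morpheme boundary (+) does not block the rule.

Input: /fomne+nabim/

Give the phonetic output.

Rule 1: /o/ before nasal /m/ → [õ]
Rule 1: /e/ before nasal /n/ → [ẽ]
Rule 1: /i/ before nasal /m/ → [ĩ]
After rule 1: fõmnẽ+nabĩm
Rule 2: /m/ before /n/ (alveolar) → [n]

[fõnnẽ+nabĩm]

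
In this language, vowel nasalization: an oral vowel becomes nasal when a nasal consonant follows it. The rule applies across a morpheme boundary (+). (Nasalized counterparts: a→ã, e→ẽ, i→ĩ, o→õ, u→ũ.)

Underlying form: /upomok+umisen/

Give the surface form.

/o/ before nasal /m/ → [õ]
/u/ before nasal /m/ → [ũ]
/e/ before nasal /n/ → [ẽ]

[upõmok+ũmisẽn]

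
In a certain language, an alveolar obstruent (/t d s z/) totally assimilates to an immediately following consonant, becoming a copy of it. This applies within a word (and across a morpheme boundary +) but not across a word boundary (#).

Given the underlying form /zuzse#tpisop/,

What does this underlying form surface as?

[zusse#ppisop]

/z/ before /s/ → [s] (total assimilation)
/t/ before /p/ → [p] (total assimilation)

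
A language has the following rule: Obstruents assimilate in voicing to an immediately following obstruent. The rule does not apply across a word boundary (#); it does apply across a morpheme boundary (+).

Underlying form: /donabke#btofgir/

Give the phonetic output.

[donapke#ptovgir]

/b/ before /k/ (voiceless) → [p]
/b/ before /t/ (voiceless) → [p]
/f/ before /g/ (voiced) → [v]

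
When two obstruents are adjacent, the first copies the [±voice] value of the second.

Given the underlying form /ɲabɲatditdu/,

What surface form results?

[ɲabɲaddiddu]

/t/ before /d/ (voiced) → [d]
/t/ before /d/ (voiced) → [d]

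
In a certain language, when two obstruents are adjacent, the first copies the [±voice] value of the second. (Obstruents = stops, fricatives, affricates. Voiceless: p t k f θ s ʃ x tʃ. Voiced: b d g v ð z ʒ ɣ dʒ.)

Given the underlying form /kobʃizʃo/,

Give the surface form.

/b/ before /ʃ/ (voiceless) → [p]
/z/ before /ʃ/ (voiceless) → [s]

[kopʃisʃo]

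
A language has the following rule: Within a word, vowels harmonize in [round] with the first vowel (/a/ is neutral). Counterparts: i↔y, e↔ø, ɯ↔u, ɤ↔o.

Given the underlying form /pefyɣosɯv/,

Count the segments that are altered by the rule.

/y/ harmonizes with /e/ ([-round]) → [i]
/o/ harmonizes with /e/ ([-round]) → [ɤ]
2 segments change.

2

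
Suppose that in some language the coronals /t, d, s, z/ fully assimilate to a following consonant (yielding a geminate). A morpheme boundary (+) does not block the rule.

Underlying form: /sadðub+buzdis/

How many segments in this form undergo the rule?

/d/ before /ð/ → [ð] (total assimilation)
/z/ before /d/ → [d] (total assimilation)
2 segments change.

2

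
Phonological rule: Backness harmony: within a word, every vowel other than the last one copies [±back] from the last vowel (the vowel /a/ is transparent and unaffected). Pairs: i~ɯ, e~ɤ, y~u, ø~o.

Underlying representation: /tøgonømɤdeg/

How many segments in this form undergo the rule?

/o/ harmonizes with /e/ ([-back]) → [ø]
/ɤ/ harmonizes with /e/ ([-back]) → [e]
2 segments change.

2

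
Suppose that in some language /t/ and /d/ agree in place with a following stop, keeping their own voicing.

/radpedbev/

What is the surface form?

/d/ before /p/ (labial) → [b]
/d/ before /b/ (labial) → [b]

[rabpebbev]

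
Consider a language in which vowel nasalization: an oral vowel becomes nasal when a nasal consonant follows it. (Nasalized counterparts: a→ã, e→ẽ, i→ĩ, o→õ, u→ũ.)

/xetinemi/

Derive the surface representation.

[xetĩnẽmi]

/i/ before nasal /n/ → [ĩ]
/e/ before nasal /m/ → [ẽ]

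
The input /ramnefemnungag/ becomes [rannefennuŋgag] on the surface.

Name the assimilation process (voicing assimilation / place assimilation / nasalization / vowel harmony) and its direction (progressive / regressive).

place assimilation, regressive

/m/→[n] /m/→[n] /n/→[ŋ].
Each target copies a feature from the following segment, so the direction is regressive.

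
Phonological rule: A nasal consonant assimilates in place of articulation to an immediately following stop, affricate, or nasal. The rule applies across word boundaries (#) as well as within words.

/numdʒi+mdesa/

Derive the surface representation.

[nuɲdʒi+ndesa]

/m/ before /dʒ/ (palatal) → [ɲ]
/m/ before /d/ (alveolar) → [n]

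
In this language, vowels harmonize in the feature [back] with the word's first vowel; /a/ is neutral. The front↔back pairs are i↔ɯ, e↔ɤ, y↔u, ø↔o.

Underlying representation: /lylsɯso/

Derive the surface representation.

[lylsisø]

/ɯ/ harmonizes with /y/ ([-back]) → [i]
/o/ harmonizes with /y/ ([-back]) → [ø]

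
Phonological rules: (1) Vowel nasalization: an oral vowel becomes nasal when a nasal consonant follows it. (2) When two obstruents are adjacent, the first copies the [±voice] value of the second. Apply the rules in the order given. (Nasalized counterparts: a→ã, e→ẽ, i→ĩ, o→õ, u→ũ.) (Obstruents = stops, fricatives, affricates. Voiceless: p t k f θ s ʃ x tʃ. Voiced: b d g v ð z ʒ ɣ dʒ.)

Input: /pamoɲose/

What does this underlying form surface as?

Rule 1: /a/ before nasal /m/ → [ã]
Rule 1: /o/ before nasal /ɲ/ → [õ]
After rule 1: pãmõɲose
Rule 2: no segment meets the rule's conditions; no change.

[pãmõɲose]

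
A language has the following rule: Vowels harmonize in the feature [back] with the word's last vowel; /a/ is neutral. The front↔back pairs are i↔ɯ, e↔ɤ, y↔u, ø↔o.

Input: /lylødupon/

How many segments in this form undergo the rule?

/y/ harmonizes with /o/ ([+back]) → [u]
/ø/ harmonizes with /o/ ([+back]) → [o]
2 segments change.

2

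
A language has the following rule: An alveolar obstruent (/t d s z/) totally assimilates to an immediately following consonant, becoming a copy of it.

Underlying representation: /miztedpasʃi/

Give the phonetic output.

/z/ before /t/ → [t] (total assimilation)
/d/ before /p/ → [p] (total assimilation)
/s/ before /ʃ/ → [ʃ] (total assimilation)

[mitteppaʃʃi]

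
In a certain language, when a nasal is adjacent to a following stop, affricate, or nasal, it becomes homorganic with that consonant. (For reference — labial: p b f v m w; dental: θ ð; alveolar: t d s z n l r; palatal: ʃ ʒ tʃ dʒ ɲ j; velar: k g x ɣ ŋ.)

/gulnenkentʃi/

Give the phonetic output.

/n/ before /k/ (velar) → [ŋ]
/n/ before /tʃ/ (palatal) → [ɲ]

[gulneŋkeɲtʃi]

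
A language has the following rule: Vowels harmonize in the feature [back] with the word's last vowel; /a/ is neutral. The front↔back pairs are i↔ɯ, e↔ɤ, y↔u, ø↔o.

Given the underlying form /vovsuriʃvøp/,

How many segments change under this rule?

/o/ harmonizes with /ø/ ([-back]) → [ø]
/u/ harmonizes with /ø/ ([-back]) → [y]
2 segments change.

2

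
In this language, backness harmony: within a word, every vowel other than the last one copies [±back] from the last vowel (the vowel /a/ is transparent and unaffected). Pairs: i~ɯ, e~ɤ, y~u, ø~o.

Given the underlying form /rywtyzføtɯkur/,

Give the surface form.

/y/ harmonizes with /u/ ([+back]) → [u]
/y/ harmonizes with /u/ ([+back]) → [u]
/ø/ harmonizes with /u/ ([+back]) → [o]

[ruwtuzfotɯkur]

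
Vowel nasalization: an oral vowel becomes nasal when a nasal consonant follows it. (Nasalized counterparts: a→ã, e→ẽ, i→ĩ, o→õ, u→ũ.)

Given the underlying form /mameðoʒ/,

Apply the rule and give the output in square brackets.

[mãmeðoʒ]

/a/ before nasal /m/ → [ã]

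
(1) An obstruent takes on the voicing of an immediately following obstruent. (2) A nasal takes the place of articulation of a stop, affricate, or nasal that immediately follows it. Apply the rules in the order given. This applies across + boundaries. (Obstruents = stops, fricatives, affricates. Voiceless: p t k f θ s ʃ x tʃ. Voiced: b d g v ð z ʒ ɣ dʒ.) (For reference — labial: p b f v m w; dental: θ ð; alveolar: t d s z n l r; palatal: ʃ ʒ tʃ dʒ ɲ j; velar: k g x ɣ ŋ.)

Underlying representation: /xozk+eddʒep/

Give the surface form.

[xosk+eddʒep]

Rule 1: /z/ before /k/ (voiceless) → [s]
After rule 1: xosk+eddʒep
Rule 2: no segment meets the rule's conditions; no change.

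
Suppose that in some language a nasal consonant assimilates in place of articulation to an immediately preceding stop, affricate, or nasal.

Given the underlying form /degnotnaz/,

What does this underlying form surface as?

[degŋotnaz]

/n/ after /g/ (velar) → [ŋ]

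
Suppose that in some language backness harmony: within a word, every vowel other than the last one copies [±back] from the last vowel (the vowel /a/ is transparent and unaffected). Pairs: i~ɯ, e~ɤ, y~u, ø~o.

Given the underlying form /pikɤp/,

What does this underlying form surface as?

[pɯkɤp]

/i/ harmonizes with /ɤ/ ([+back]) → [ɯ]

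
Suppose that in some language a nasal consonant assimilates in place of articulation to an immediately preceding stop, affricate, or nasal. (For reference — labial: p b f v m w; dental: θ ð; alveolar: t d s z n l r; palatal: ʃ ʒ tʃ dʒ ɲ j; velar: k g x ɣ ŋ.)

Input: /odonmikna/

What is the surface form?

[odonnikŋa]

/m/ after /n/ (alveolar) → [n]
/n/ after /k/ (velar) → [ŋ]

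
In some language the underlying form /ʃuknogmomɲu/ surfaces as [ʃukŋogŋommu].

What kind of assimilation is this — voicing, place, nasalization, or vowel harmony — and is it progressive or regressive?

place assimilation, progressive

/n/→[ŋ] /m/→[ŋ] /ɲ/→[m].
Each target copies a feature from the preceding segment, so the direction is progressive.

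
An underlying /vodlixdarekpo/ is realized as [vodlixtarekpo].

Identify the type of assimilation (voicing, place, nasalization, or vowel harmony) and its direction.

/d/→[t].
Each target copies a feature from the preceding segment, so the direction is progressive.

voicing assimilation, progressive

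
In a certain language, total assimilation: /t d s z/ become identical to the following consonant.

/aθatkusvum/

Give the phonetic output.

[aθakkuvvum]

/t/ before /k/ → [k] (total assimilation)
/s/ before /v/ → [v] (total assimilation)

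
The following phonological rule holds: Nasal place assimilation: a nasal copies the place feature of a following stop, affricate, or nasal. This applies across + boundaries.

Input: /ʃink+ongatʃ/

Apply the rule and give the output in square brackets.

[ʃiŋk+oŋgatʃ]

/n/ before /k/ (velar) → [ŋ]
/n/ before /g/ (velar) → [ŋ]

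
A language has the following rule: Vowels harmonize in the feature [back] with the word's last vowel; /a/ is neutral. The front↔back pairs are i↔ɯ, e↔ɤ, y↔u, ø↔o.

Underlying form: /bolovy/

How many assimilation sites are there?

2

/o/ harmonizes with /y/ ([-back]) → [ø]
/o/ harmonizes with /y/ ([-back]) → [ø]
2 segments change.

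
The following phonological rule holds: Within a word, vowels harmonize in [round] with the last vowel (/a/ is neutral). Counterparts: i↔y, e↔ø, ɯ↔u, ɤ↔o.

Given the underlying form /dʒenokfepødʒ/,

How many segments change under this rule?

/e/ harmonizes with /ø/ ([+round]) → [ø]
/e/ harmonizes with /ø/ ([+round]) → [ø]
2 segments change.

2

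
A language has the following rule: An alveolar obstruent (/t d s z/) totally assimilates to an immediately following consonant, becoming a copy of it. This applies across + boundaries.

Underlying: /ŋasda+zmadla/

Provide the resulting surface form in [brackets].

/s/ before /d/ → [d] (total assimilation)
/z/ before /m/ → [m] (total assimilation)
/d/ before /l/ → [l] (total assimilation)

[ŋadda+mmalla]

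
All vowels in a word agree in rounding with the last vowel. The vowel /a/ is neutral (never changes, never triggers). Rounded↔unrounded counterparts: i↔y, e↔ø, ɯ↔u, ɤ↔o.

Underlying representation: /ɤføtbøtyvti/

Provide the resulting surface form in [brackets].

[ɤfetbetivti]

/ø/ harmonizes with /i/ ([-round]) → [e]
/ø/ harmonizes with /i/ ([-round]) → [e]
/y/ harmonizes with /i/ ([-round]) → [i]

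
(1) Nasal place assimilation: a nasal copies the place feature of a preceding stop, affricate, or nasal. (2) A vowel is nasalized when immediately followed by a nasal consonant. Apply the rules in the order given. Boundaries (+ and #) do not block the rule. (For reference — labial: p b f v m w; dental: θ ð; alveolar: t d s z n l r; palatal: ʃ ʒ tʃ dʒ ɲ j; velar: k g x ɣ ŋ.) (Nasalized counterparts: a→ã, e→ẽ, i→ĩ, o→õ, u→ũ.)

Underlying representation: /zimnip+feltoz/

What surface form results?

[zĩmmip+feltoz]

Rule 1: /n/ after /m/ (labial) → [m]
After rule 1: zimmip+feltoz
Rule 2: /i/ before nasal /m/ → [ĩ]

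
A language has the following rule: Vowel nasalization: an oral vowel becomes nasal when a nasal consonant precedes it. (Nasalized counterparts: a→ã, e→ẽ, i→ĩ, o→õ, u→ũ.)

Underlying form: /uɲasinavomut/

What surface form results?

[uɲãsinãvomũt]

/a/ after nasal /ɲ/ → [ã]
/a/ after nasal /n/ → [ã]
/u/ after nasal /m/ → [ũ]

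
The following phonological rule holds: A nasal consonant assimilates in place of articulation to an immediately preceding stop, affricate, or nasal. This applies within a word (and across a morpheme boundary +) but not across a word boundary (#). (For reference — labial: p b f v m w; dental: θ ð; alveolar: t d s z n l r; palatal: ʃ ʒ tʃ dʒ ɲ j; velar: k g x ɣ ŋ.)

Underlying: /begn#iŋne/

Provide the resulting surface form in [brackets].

/n/ after /g/ (velar) → [ŋ]
/n/ after /ŋ/ (velar) → [ŋ]

[begŋ#iŋŋe]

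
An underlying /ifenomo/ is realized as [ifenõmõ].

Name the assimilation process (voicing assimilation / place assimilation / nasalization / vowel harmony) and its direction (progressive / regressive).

nasalization, progressive

/o/→[õ] /o/→[õ].
Each target copies a feature from the preceding segment, so the direction is progressive.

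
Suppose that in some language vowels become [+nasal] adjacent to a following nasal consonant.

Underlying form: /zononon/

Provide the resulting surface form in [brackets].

/o/ before nasal /n/ → [õ]
/o/ before nasal /n/ → [õ]
/o/ before nasal /n/ → [õ]

[zõnõnõn]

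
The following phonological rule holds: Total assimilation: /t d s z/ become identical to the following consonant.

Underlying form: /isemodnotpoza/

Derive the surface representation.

/d/ before /n/ → [n] (total assimilation)
/t/ before /p/ → [p] (total assimilation)

[isemonnoppoza]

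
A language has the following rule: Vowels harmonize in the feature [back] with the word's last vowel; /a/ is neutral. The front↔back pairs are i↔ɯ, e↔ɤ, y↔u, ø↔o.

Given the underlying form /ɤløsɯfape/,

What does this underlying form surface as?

[eløsifape]

/ɤ/ harmonizes with /e/ ([-back]) → [e]
/ɯ/ harmonizes with /e/ ([-back]) → [i]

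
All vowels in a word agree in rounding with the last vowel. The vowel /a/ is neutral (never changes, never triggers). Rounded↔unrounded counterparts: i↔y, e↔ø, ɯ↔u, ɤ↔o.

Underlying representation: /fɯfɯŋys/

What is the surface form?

[fufuŋys]

/ɯ/ harmonizes with /y/ ([+round]) → [u]
/ɯ/ harmonizes with /y/ ([+round]) → [u]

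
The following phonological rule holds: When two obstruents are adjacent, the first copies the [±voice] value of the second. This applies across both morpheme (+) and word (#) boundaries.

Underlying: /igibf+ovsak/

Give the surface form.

/b/ before /f/ (voiceless) → [p]
/v/ before /s/ (voiceless) → [f]

[igipf+ofsak]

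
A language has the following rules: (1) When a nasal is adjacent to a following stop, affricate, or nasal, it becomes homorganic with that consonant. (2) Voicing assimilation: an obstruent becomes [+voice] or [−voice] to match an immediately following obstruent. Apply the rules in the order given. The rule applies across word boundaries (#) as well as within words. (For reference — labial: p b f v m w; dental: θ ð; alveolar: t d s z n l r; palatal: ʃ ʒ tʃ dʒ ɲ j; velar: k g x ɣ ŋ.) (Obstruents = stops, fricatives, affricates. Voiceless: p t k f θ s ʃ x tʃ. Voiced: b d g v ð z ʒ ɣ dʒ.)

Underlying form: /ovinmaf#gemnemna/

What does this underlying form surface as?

[ovimmav#gennenna]

Rule 1: /n/ before /m/ (labial) → [m]
Rule 1: /m/ before /n/ (alveolar) → [n]
Rule 1: /m/ before /n/ (alveolar) → [n]
After rule 1: ovimmaf#gennenna
Rule 2: /f/ before /g/ (voiced) → [v]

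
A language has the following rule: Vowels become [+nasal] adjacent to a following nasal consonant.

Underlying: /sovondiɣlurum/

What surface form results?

/o/ before nasal /n/ → [õ]
/u/ before nasal /m/ → [ũ]

[sovõndiɣlurũm]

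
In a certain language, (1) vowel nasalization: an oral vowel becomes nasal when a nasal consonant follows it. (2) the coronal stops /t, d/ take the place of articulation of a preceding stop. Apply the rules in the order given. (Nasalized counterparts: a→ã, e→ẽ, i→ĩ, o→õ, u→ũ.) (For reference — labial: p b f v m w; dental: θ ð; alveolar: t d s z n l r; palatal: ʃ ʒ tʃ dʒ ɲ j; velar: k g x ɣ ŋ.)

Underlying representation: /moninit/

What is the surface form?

Rule 1: /o/ before nasal /n/ → [õ]
Rule 1: /i/ before nasal /n/ → [ĩ]
After rule 1: mõnĩnit
Rule 2: no segment meets the rule's conditions; no change.

[mõnĩnit]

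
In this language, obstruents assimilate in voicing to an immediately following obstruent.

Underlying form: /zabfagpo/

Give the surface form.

/b/ before /f/ (voiceless) → [p]
/g/ before /p/ (voiceless) → [k]

[zapfakpo]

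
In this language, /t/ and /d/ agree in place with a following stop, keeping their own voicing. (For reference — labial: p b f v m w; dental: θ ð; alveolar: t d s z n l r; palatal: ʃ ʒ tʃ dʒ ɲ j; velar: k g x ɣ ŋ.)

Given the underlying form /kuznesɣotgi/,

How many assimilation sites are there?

1

/t/ before /g/ (velar) → [k]
1 segment changes.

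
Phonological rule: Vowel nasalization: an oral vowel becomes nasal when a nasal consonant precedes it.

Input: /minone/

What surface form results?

[mĩnõnẽ]

/i/ after nasal /m/ → [ĩ]
/o/ after nasal /n/ → [õ]
/e/ after nasal /n/ → [ẽ]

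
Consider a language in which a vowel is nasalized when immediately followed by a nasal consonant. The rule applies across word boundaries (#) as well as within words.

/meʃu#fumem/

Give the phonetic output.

/u/ before nasal /m/ → [ũ]
/e/ before nasal /m/ → [ẽ]

[meʃu#fũmẽm]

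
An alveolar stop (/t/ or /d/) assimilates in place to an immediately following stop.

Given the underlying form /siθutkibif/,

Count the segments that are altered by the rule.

/t/ before /k/ (velar) → [k]
1 segment changes.

1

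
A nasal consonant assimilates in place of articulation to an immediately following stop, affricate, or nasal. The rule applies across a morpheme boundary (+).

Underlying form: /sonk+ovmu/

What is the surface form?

[soŋk+ovmu]

/n/ before /k/ (velar) → [ŋ]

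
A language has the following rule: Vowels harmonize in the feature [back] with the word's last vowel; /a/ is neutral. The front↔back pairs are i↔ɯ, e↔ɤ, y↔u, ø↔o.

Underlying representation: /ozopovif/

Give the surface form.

/o/ harmonizes with /i/ ([-back]) → [ø]
/o/ harmonizes with /i/ ([-back]) → [ø]
/o/ harmonizes with /i/ ([-back]) → [ø]

[øzøpøvif]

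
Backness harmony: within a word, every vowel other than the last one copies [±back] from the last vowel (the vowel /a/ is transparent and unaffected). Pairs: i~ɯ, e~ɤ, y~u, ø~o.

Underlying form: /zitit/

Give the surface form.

no segment meets the rule's conditions; no change.

[zitit]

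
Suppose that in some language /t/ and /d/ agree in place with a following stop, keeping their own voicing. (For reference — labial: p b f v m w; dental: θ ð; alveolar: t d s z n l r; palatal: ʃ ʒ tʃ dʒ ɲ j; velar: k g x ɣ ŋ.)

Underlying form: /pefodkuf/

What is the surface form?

[pefogkuf]

/d/ before /k/ (velar) → [g]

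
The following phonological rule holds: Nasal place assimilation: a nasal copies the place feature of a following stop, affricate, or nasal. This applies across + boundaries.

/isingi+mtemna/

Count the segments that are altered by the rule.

/n/ before /g/ (velar) → [ŋ]
/m/ before /t/ (alveolar) → [n]
/m/ before /n/ (alveolar) → [n]
3 segments change.

3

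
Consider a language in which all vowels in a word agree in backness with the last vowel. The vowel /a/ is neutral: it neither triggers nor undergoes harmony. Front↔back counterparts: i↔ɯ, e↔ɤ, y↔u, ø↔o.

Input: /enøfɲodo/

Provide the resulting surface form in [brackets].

/e/ harmonizes with /o/ ([+back]) → [ɤ]
/ø/ harmonizes with /o/ ([+back]) → [o]

[ɤnofɲodo]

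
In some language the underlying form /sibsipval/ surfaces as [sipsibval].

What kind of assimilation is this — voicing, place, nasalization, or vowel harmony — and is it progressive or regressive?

voicing assimilation, regressive

/b/→[p] /p/→[b].
Each target copies a feature from the following segment, so the direction is regressive.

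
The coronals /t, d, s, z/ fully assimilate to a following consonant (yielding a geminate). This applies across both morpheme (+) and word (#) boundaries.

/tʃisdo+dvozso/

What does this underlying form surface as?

[tʃiddo+vvosso]

/s/ before /d/ → [d] (total assimilation)
/d/ before /v/ → [v] (total assimilation)
/z/ before /s/ → [s] (total assimilation)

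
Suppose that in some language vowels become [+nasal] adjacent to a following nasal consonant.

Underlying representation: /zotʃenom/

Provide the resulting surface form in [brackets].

/e/ before nasal /n/ → [ẽ]
/o/ before nasal /m/ → [õ]

[zotʃẽnõm]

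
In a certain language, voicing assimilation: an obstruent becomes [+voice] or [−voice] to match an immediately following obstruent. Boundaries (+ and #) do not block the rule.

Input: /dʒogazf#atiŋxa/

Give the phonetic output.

[dʒogasf#atiŋxa]

/z/ before /f/ (voiceless) → [s]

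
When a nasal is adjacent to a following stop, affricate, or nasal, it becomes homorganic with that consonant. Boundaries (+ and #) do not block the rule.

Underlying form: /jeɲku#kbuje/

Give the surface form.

/ɲ/ before /k/ (velar) → [ŋ]

[jeŋku#kbuje]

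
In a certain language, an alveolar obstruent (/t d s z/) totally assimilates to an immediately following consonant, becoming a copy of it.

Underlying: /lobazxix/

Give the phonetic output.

/z/ before /x/ → [x] (total assimilation)

[lobaxxix]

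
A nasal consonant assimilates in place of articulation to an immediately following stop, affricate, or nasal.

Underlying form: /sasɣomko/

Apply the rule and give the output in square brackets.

/m/ before /k/ (velar) → [ŋ]

[sasɣoŋko]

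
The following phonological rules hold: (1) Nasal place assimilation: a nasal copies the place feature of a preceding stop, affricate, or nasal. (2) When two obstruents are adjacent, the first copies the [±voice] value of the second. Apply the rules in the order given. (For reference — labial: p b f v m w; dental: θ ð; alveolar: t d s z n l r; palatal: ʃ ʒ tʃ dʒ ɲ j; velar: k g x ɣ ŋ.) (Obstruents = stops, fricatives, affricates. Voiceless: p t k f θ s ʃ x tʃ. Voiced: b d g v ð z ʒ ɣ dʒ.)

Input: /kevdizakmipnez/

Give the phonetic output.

[kevdizakŋipmez]

Rule 1: /m/ after /k/ (velar) → [ŋ]
Rule 1: /n/ after /p/ (labial) → [m]
After rule 1: kevdizakŋipmez
Rule 2: no segment meets the rule's conditions; no change.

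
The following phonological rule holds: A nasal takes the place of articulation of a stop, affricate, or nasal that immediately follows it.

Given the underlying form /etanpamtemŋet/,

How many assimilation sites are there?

3

/n/ before /p/ (labial) → [m]
/m/ before /t/ (alveolar) → [n]
/m/ before /ŋ/ (velar) → [ŋ]
3 segments change.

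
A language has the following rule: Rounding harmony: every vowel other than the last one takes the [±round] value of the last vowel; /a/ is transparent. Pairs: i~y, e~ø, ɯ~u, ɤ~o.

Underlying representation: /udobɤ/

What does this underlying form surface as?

[ɯdɤbɤ]

/u/ harmonizes with /ɤ/ ([-round]) → [ɯ]
/o/ harmonizes with /ɤ/ ([-round]) → [ɤ]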